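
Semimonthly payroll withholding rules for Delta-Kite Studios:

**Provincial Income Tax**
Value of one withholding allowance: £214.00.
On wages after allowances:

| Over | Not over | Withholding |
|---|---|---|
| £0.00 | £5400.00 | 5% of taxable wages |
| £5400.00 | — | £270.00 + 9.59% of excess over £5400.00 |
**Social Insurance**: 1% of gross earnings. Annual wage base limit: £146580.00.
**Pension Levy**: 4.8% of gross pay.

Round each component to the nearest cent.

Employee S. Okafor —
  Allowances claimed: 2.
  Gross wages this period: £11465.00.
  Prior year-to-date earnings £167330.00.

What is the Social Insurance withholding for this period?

Social Insurance: YTD £167330.00 ≥ cap £146580.00 → £0.00

£0.00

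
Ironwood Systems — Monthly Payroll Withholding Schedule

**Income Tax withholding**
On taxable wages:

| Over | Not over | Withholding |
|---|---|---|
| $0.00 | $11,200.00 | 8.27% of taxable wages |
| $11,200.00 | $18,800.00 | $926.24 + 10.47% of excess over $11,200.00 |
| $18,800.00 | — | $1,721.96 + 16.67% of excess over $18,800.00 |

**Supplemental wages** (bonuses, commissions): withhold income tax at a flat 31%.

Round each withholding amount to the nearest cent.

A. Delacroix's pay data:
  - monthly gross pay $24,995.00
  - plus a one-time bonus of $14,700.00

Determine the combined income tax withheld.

Income Tax: taxable = $24,995.00
  $1,721.96 + 16.67% × ($24,995.00 − $18,800.00) = $1,721.96 + 16.67% × $6,195.00 = $2,754.67
Supplemental (31% flat on bonus): 31% × $14,700.00 = $4,557.00
Total income tax: $2,754.67 + $4,557.00 = $7,311.67

$7,311.67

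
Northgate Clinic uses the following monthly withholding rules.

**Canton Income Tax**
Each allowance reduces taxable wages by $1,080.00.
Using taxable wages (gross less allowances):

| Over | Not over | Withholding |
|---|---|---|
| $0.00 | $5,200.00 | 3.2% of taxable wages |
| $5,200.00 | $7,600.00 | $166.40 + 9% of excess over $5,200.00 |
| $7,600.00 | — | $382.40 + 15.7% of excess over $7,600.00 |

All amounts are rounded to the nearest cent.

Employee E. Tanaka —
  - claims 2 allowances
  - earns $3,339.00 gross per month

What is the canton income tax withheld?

$37.73

Canton Income Tax: taxable = $3,339.00 − 2×$1,080.00 = $1,179.00
  3.2% × $1,179.00 = $37.73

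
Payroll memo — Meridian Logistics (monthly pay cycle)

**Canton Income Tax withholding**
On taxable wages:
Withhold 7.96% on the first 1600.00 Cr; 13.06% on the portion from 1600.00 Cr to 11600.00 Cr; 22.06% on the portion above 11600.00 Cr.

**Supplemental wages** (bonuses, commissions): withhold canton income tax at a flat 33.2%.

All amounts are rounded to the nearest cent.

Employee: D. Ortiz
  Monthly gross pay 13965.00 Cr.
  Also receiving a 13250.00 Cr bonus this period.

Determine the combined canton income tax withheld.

6354.08 Cr

Canton Income Tax: taxable = 13965.00 Cr
  1433.36 Cr + 22.06% × (13965.00 Cr − 11600.00 Cr) = 1433.36 Cr + 22.06% × 2365.00 Cr = 1955.08 Cr
Supplemental (33.2% flat on bonus): 33.2% × 13250.00 Cr = 4399.00 Cr
Total canton income tax: 1955.08 Cr + 4399.00 Cr = 6354.08 Cr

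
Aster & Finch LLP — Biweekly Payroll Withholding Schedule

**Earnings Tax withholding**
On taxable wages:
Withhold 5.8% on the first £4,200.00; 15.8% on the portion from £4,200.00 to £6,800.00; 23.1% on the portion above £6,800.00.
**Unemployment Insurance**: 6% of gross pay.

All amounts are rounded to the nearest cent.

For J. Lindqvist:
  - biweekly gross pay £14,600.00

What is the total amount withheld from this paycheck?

Earnings Tax: taxable = £14,600.00
  £654.40 + 23.1% × (£14,600.00 − £6,800.00) = £654.40 + 23.1% × £7,800.00 = £2,456.20
Unemployment Insurance: 6% × £14,600.00 = £876.00
Total: £2,456.20 + £876.00 = £3,332.20

£3,332.20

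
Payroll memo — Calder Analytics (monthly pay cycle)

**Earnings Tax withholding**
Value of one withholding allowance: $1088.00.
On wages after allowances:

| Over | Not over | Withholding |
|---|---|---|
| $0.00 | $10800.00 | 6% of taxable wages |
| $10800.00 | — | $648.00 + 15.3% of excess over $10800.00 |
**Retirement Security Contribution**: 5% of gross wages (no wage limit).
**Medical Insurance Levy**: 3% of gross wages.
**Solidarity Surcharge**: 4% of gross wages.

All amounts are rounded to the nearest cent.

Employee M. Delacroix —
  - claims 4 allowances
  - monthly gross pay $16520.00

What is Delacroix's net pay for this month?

$13680.30

Earnings Tax: taxable = $16520.00 − 4×$1088.00 = $12168.00
  $648.00 + 15.3% × ($12168.00 − $10800.00) = $648.00 + 15.3% × $1368.00 = $857.30
Retirement Security Contribution: 5% × $16520.00 = $826.00
Medical Insurance Levy: 3% × $16520.00 = $495.60
Solidarity Surcharge: 4% × $16520.00 = $660.80
Total withheld: $857.30 + $826.00 + $495.60 + $660.80 = $2839.70
Net pay: $16520.00 − $2839.70 = $13680.30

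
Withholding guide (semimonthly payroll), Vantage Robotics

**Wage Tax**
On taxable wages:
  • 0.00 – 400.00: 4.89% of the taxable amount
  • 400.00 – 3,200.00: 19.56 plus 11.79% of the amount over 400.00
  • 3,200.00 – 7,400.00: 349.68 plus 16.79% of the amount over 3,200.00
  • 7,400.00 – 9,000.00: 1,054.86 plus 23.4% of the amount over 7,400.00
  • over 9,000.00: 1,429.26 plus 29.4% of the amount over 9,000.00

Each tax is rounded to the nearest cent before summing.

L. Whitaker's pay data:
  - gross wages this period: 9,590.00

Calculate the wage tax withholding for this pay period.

Wage Tax: taxable = 9,590.00
  1,429.26 + 29.4% × (9,590.00 − 9,000.00) = 1,429.26 + 29.4% × 590.00 = 1,602.72

1,602.72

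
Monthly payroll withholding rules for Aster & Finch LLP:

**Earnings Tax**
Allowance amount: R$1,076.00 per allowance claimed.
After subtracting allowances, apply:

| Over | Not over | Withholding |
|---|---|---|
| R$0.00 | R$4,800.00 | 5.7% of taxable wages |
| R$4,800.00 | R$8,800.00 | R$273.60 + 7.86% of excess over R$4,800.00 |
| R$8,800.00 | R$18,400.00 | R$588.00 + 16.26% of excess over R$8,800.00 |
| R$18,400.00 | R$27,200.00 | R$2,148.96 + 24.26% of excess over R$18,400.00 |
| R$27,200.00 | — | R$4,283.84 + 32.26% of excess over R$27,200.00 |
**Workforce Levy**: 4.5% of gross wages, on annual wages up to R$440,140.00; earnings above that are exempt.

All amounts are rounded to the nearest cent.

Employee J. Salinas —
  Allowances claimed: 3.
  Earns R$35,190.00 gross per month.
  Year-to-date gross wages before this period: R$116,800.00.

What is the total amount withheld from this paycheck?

R$7,403.61

Earnings Tax: taxable = R$35,190.00 − 3×R$1,076.00 = R$31,962.00
  R$4,283.84 + 32.26% × (R$31,962.00 − R$27,200.00) = R$4,283.84 + 32.26% × R$4,762.00 = R$5,820.06
Workforce Levy: 4.5% × R$35,190.00 = R$1,583.55
Total: R$5,820.06 + R$1,583.55 = R$7,403.61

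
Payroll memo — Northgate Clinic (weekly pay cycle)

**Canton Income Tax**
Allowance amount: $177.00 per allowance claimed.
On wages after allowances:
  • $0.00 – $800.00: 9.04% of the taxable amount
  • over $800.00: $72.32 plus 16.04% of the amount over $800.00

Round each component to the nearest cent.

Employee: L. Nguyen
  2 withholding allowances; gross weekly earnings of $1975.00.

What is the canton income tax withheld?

Canton Income Tax: taxable = $1975.00 − 2×$177.00 = $1621.00
  $72.32 + 16.04% × ($1621.00 − $800.00) = $72.32 + 16.04% × $821.00 = $204.01

$204.01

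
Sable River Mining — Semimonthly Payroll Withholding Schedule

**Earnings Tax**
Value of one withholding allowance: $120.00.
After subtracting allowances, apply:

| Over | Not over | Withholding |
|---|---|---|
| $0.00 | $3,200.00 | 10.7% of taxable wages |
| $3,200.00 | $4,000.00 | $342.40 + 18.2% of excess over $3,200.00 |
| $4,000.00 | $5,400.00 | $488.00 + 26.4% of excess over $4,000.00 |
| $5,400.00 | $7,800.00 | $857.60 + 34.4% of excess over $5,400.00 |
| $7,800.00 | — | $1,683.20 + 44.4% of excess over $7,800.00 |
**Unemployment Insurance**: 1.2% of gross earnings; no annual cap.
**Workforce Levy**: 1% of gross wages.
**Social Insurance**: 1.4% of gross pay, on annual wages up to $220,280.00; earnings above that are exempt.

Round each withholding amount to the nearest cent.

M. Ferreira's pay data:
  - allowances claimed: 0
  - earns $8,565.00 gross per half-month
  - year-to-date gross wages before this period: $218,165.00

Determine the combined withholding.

$2,240.90

Earnings Tax: taxable = $8,565.00
  $1,683.20 + 44.4% × ($8,565.00 − $7,800.00) = $1,683.20 + 44.4% × $765.00 = $2,022.86
Unemployment Insurance: 1.2% × $8,565.00 = $102.78
Workforce Levy: 1% × $8,565.00 = $85.65
Social Insurance: cap $220,280.00 − YTD $218,165.00 = $2,115.00 subject; 1.4% × $2,115.00 = $29.61
Total: $2,022.86 + $102.78 + $85.65 + $29.61 = $2,240.90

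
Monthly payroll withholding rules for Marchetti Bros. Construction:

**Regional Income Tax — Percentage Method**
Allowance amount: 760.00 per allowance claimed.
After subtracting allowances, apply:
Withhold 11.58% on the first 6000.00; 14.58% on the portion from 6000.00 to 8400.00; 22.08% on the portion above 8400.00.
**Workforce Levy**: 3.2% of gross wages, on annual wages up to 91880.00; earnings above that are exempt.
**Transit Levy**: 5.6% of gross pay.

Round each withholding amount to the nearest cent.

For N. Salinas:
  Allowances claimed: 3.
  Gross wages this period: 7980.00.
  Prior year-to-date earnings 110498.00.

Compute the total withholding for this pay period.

Regional Income Tax: taxable = 7980.00 − 3×760.00 = 5700.00
  11.58% × 5700.00 = 660.06
Workforce Levy: YTD 110498.00 ≥ cap 91880.00 → 0.00
Transit Levy: 5.6% × 7980.00 = 446.88
Total: 660.06 + 0.00 + 446.88 = 1106.94

1106.94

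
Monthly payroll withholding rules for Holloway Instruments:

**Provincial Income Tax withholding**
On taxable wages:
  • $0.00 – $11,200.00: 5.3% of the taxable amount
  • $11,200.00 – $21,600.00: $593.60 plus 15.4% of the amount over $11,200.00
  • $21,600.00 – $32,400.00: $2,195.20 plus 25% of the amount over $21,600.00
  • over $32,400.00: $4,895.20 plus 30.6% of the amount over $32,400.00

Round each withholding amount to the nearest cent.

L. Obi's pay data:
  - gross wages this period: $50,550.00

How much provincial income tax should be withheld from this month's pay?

Provincial Income Tax: taxable = $50,550.00
  $4,895.20 + 30.6% × ($50,550.00 − $32,400.00) = $4,895.20 + 30.6% × $18,150.00 = $10,449.10

$10,449.10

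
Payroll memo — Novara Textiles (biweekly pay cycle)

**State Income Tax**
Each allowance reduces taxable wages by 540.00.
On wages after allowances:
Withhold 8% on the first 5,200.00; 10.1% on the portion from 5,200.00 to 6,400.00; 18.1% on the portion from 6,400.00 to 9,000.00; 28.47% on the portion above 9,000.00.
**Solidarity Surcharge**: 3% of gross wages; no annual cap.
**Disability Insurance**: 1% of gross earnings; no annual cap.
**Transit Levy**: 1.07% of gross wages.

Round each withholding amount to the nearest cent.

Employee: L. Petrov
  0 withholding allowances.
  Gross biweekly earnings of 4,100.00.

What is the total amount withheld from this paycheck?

535.87

State Income Tax: taxable = 4,100.00
  8% × 4,100.00 = 328.00
Solidarity Surcharge: 3% × 4,100.00 = 123.00
Disability Insurance: 1% × 4,100.00 = 41.00
Transit Levy: 1.07% × 4,100.00 = 43.87
Total: 328.00 + 123.00 + 41.00 + 43.87 = 535.87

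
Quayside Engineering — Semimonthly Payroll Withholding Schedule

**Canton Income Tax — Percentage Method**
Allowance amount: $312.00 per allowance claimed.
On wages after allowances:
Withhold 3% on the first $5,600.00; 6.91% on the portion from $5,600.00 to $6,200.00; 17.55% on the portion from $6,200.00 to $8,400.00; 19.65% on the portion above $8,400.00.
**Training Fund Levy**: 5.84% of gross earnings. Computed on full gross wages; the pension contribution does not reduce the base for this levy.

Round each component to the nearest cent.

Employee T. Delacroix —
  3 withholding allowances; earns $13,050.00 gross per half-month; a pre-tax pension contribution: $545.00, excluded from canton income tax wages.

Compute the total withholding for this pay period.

$1,980.39

Canton Income Tax: taxable = $13,050.00 − $545.00 − 3×$312.00 = $11,569.00
  $595.56 + 19.65% × ($11,569.00 − $8,400.00) = $595.56 + 19.65% × $3,169.00 = $1,218.27
Training Fund Levy: 5.84% × $13,050.00 = $762.12
Total: $1,218.27 + $762.12 = $1,980.39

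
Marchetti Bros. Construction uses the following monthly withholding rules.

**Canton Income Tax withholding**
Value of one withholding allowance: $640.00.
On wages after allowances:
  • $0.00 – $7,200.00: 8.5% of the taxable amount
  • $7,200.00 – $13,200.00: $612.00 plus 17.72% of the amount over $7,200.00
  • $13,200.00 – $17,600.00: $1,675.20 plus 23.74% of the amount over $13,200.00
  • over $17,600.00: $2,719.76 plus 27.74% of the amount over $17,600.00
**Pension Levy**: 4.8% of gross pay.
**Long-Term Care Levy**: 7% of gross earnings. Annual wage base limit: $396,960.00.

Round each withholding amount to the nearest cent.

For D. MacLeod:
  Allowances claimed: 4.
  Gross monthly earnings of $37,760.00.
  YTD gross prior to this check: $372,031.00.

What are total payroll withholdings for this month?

Canton Income Tax: taxable = $37,760.00 − 4×$640.00 = $35,200.00
  $2,719.76 + 27.74% × ($35,200.00 − $17,600.00) = $2,719.76 + 27.74% × $17,600.00 = $7,602.00
Pension Levy: 4.8% × $37,760.00 = $1,812.48
Long-Term Care Levy: cap $396,960.00 − YTD $372,031.00 = $24,929.00 subject; 7% × $24,929.00 = $1,745.03
Total: $7,602.00 + $1,812.48 + $1,745.03 = $11,159.51

$11,159.51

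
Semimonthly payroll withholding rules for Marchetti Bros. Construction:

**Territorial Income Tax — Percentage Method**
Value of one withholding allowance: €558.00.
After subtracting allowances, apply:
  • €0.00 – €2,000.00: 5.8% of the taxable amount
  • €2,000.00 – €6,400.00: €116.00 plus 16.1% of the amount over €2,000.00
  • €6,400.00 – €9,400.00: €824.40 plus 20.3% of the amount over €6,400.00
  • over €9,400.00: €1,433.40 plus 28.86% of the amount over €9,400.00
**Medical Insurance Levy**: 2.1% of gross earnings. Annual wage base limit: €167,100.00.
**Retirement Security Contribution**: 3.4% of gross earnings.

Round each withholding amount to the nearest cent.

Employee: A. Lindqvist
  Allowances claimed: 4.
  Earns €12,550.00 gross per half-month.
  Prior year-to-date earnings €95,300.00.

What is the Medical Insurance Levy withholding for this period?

€263.55

Medical Insurance Levy: 2.1% × €12,550.00 = €263.55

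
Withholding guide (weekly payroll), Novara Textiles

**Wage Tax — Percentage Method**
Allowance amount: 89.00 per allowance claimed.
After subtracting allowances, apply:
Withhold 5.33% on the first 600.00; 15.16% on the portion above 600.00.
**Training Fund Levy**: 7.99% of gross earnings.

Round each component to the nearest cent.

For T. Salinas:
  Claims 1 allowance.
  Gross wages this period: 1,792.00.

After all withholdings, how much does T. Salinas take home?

1,449.63

Wage Tax: taxable = 1,792.00 − 1×89.00 = 1,703.00
  31.98 + 15.16% × (1,703.00 − 600.00) = 31.98 + 15.16% × 1,103.00 = 199.19
Training Fund Levy: 7.99% × 1,792.00 = 143.18
Total withheld: 199.19 + 143.18 = 342.37
Net pay: 1,792.00 − 342.37 = 1,449.63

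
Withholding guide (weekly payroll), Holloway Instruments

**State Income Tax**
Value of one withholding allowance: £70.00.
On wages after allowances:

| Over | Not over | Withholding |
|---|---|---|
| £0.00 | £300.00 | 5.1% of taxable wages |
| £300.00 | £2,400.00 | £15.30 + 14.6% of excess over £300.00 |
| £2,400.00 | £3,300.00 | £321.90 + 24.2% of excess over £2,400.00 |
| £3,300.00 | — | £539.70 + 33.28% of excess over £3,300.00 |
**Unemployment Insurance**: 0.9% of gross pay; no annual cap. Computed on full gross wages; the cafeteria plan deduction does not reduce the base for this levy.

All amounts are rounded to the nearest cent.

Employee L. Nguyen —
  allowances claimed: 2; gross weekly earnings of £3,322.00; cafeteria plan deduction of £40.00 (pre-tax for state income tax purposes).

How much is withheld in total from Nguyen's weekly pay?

£531.36

State Income Tax: taxable = £3,322.00 − £40.00 − 2×£70.00 = £3,142.00
  £321.90 + 24.2% × (£3,142.00 − £2,400.00) = £321.90 + 24.2% × £742.00 = £501.46
Unemployment Insurance: 0.9% × £3,322.00 = £29.90
Total: £501.46 + £29.90 = £531.36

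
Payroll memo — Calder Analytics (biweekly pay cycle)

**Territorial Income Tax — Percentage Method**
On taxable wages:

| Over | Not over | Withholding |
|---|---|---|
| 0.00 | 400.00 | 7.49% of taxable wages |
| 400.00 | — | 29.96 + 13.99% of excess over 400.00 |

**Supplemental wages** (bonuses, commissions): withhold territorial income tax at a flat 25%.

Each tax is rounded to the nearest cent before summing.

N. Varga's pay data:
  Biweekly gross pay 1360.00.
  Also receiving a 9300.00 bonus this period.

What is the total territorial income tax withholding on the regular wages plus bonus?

Territorial Income Tax: taxable = 1360.00
  29.96 + 13.99% × (1360.00 − 400.00) = 29.96 + 13.99% × 960.00 = 164.26
Supplemental (25% flat on bonus): 25% × 9300.00 = 2325.00
Total territorial income tax: 164.26 + 2325.00 = 2489.26

2489.26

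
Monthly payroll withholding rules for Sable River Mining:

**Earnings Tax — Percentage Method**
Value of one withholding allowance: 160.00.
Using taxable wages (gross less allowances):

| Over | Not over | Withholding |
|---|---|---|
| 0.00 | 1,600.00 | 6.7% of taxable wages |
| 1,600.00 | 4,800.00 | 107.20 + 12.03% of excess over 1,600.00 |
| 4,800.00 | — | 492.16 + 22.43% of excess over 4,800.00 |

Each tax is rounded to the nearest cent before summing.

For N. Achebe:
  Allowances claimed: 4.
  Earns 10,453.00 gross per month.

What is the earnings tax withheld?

1,616.58

Earnings Tax: taxable = 10,453.00 − 4×160.00 = 9,813.00
  492.16 + 22.43% × (9,813.00 − 4,800.00) = 492.16 + 22.43% × 5,013.00 = 1,616.58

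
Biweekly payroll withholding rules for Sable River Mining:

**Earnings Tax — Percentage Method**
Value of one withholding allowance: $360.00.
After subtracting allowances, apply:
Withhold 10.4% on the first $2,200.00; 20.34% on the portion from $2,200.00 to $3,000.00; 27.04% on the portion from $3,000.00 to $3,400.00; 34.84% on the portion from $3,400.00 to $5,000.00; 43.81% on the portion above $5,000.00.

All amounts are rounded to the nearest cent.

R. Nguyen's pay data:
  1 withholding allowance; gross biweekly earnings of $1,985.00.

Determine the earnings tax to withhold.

$169.00

Earnings Tax: taxable = $1,985.00 − 1×$360.00 = $1,625.00
  10.4% × $1,625.00 = $169.00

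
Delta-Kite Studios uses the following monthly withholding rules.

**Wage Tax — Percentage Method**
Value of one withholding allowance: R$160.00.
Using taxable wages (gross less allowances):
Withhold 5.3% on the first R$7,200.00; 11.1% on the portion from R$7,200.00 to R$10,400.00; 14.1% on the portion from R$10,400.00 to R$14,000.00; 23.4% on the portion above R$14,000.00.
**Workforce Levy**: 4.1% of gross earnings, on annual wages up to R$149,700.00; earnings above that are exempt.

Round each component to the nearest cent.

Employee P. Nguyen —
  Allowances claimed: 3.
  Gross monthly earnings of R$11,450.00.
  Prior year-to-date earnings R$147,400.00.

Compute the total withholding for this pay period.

R$911.47

Wage Tax: taxable = R$11,450.00 − 3×R$160.00 = R$10,970.00
  R$736.80 + 14.1% × (R$10,970.00 − R$10,400.00) = R$736.80 + 14.1% × R$570.00 = R$817.17
Workforce Levy: cap R$149,700.00 − YTD R$147,400.00 = R$2,300.00 subject; 4.1% × R$2,300.00 = R$94.30
Total: R$817.17 + R$94.30 = R$911.47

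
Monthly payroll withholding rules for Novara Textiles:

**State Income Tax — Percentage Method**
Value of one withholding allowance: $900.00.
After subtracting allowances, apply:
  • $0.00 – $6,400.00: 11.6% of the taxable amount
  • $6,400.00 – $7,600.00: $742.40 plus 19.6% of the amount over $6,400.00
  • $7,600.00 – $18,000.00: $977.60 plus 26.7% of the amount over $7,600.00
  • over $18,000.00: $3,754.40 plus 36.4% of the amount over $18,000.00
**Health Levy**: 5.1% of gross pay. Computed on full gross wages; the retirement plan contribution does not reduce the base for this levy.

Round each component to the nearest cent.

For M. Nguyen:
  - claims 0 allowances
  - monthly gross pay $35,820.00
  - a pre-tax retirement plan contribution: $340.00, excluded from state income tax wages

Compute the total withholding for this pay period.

State Income Tax: taxable = $35,820.00 − $340.00 = $35,480.00
  $3,754.40 + 36.4% × ($35,480.00 − $18,000.00) = $3,754.40 + 36.4% × $17,480.00 = $10,117.12
Health Levy: 5.1% × $35,820.00 = $1,826.82
Total: $10,117.12 + $1,826.82 = $11,943.94

$11,943.94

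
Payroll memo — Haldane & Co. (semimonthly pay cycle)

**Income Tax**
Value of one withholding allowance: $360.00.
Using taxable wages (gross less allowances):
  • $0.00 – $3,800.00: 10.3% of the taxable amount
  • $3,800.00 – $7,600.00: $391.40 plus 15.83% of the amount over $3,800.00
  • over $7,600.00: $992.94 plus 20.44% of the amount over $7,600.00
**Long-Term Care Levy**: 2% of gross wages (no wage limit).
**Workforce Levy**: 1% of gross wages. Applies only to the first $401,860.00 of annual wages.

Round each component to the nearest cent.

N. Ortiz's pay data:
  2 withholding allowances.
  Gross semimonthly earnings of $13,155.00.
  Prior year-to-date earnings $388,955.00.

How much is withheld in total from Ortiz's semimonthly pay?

Income Tax: taxable = $13,155.00 − 2×$360.00 = $12,435.00
  $992.94 + 20.44% × ($12,435.00 − $7,600.00) = $992.94 + 20.44% × $4,835.00 = $1,981.21
Long-Term Care Levy: 2% × $13,155.00 = $263.10
Workforce Levy: cap $401,860.00 − YTD $388,955.00 = $12,905.00 subject; 1% × $12,905.00 = $129.05
Total: $1,981.21 + $263.10 + $129.05 = $2,373.36

$2,373.36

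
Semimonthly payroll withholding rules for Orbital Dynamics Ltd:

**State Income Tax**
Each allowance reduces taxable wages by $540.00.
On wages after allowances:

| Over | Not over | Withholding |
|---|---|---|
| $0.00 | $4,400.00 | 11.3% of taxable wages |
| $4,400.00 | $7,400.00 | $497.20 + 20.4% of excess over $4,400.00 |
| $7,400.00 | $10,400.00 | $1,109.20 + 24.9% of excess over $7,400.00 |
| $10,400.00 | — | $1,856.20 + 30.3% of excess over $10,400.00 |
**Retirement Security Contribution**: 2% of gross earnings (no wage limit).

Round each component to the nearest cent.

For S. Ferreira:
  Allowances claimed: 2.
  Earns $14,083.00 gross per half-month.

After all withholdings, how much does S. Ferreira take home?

State Income Tax: taxable = $14,083.00 − 2×$540.00 = $13,003.00
  $1,856.20 + 30.3% × ($13,003.00 − $10,400.00) = $1,856.20 + 30.3% × $2,603.00 = $2,644.91
Retirement Security Contribution: 2% × $14,083.00 = $281.66
Total withheld: $2,644.91 + $281.66 = $2,926.57
Net pay: $14,083.00 − $2,926.57 = $11,156.43

$11,156.43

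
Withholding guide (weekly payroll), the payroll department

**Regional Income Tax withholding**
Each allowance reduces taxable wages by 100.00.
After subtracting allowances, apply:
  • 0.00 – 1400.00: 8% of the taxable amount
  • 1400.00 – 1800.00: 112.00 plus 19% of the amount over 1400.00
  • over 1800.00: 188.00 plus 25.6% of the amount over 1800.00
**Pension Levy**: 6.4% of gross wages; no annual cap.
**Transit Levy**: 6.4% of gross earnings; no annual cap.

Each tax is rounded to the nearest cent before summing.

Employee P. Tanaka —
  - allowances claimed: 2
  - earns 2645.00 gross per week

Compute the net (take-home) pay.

1953.32

Regional Income Tax: taxable = 2645.00 − 2×100.00 = 2445.00
  188.00 + 25.6% × (2445.00 − 1800.00) = 188.00 + 25.6% × 645.00 = 353.12
Pension Levy: 6.4% × 2645.00 = 169.28
Transit Levy: 6.4% × 2645.00 = 169.28
Total withheld: 353.12 + 169.28 + 169.28 = 691.68
Net pay: 2645.00 − 691.68 = 1953.32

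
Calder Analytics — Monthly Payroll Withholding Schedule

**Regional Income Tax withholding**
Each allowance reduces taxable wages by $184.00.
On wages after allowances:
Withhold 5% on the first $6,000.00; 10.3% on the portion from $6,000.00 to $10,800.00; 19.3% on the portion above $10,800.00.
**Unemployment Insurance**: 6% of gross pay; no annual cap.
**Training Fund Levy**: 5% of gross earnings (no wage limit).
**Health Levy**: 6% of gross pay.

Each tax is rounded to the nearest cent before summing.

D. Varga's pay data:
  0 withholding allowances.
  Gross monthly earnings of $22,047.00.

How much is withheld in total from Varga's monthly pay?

$6,713.06

Regional Income Tax: taxable = $22,047.00
  $794.40 + 19.3% × ($22,047.00 − $10,800.00) = $794.40 + 19.3% × $11,247.00 = $2,965.07
Unemployment Insurance: 6% × $22,047.00 = $1,322.82
Training Fund Levy: 5% × $22,047.00 = $1,102.35
Health Levy: 6% × $22,047.00 = $1,322.82
Total: $2,965.07 + $1,322.82 + $1,102.35 + $1,322.82 = $6,713.06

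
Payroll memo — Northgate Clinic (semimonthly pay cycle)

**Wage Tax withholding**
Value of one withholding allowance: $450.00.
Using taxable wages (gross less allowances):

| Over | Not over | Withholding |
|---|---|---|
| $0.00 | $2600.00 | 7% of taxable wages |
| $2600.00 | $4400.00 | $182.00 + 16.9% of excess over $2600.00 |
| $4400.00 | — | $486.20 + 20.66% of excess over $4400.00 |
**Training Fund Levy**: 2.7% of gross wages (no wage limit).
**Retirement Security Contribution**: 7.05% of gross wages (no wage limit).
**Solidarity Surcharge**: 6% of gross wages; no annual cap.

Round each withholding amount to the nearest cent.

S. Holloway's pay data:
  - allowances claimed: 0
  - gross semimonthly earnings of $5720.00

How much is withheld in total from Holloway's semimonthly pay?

Wage Tax: taxable = $5720.00
  $486.20 + 20.66% × ($5720.00 − $4400.00) = $486.20 + 20.66% × $1320.00 = $758.91
Training Fund Levy: 2.7% × $5720.00 = $154.44
Retirement Security Contribution: 7.05% × $5720.00 = $403.26
Solidarity Surcharge: 6% × $5720.00 = $343.20
Total: $758.91 + $154.44 + $403.26 + $343.20 = $1659.81

$1659.81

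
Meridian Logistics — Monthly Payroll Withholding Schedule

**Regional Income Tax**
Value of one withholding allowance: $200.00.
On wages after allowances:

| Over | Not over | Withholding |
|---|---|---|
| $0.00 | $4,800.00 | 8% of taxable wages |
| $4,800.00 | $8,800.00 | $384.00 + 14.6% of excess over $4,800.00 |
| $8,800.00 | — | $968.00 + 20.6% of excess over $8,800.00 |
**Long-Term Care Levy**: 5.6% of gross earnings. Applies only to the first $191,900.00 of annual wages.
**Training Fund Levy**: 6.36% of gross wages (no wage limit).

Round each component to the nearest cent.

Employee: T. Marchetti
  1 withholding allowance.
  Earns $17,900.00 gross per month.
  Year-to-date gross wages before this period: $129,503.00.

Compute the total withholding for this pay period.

Regional Income Tax: taxable = $17,900.00 − 1×$200.00 = $17,700.00
  $968.00 + 20.6% × ($17,700.00 − $8,800.00) = $968.00 + 20.6% × $8,900.00 = $2,801.40
Long-Term Care Levy: 5.6% × $17,900.00 = $1,002.40
Training Fund Levy: 6.36% × $17,900.00 = $1,138.44
Total: $2,801.40 + $1,002.40 + $1,138.44 = $4,942.24

$4,942.24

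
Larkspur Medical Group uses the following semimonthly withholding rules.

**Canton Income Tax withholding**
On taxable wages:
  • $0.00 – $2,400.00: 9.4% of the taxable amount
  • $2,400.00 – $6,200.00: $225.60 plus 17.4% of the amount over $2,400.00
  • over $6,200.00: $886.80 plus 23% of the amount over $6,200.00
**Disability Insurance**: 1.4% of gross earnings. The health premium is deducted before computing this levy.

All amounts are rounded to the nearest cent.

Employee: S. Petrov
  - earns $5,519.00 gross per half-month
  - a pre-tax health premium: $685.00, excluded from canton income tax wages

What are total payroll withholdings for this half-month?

$716.80

Canton Income Tax: taxable = $5,519.00 − $685.00 = $4,834.00
  $225.60 + 17.4% × ($4,834.00 − $2,400.00) = $225.60 + 17.4% × $2,434.00 = $649.12
Disability Insurance: 1.4% × $4,834.00 = $67.68
Total: $649.12 + $67.68 = $716.80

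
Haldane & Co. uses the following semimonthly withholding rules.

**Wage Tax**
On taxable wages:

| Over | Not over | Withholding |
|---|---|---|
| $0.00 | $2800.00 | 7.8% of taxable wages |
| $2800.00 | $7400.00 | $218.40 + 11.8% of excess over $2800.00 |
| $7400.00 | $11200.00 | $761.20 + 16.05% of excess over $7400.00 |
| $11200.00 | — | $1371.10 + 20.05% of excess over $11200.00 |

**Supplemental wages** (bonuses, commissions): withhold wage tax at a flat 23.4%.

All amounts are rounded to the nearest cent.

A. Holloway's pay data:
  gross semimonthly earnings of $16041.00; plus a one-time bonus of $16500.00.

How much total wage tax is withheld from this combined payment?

$6202.72

Wage Tax: taxable = $16041.00
  $1371.10 + 20.05% × ($16041.00 − $11200.00) = $1371.10 + 20.05% × $4841.00 = $2341.72
Supplemental (23.4% flat on bonus): 23.4% × $16500.00 = $3861.00
Total wage tax: $2341.72 + $3861.00 = $6202.72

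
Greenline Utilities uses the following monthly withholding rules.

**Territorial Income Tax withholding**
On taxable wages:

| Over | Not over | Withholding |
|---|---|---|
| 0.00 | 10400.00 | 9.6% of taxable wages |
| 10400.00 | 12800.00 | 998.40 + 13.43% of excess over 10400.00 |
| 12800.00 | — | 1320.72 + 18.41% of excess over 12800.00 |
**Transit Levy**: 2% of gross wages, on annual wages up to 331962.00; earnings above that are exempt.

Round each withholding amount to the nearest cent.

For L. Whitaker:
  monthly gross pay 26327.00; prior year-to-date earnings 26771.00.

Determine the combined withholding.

Territorial Income Tax: taxable = 26327.00
  1320.72 + 18.41% × (26327.00 − 12800.00) = 1320.72 + 18.41% × 13527.00 = 3811.04
Transit Levy: 2% × 26327.00 = 526.54
Total: 3811.04 + 526.54 = 4337.58

4337.58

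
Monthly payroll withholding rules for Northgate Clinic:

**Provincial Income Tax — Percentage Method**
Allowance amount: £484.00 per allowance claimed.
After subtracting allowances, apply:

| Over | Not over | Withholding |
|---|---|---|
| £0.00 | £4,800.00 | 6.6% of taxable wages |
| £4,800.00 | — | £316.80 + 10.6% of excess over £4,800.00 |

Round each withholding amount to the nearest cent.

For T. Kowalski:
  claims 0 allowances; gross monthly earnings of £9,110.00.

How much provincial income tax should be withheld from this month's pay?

Provincial Income Tax: taxable = £9,110.00
  £316.80 + 10.6% × (£9,110.00 − £4,800.00) = £316.80 + 10.6% × £4,310.00 = £773.66

£773.66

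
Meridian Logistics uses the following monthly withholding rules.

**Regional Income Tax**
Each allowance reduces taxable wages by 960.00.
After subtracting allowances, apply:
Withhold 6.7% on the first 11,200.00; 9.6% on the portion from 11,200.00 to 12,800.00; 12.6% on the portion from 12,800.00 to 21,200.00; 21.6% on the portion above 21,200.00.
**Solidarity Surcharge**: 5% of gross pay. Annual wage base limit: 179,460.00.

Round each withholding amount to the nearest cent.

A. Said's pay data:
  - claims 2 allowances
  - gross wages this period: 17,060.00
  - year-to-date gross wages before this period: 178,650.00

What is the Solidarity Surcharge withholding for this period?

Solidarity Surcharge: cap 179,460.00 − YTD 178,650.00 = 810.00 subject; 5% × 810.00 = 40.50

40.50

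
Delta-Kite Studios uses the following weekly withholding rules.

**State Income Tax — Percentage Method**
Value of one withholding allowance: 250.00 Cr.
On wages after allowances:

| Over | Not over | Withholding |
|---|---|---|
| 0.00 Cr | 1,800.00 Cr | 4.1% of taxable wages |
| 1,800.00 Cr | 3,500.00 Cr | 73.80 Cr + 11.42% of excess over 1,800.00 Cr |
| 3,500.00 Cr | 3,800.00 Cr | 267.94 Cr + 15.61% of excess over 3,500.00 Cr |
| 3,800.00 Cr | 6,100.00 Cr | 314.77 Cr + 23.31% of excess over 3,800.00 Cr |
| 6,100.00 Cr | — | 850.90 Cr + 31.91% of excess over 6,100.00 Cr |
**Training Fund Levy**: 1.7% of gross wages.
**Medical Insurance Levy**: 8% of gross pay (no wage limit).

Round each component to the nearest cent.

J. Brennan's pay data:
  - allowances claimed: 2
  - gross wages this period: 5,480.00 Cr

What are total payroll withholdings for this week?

State Income Tax: taxable = 5,480.00 Cr − 2×250.00 Cr = 4,980.00 Cr
  314.77 Cr + 23.31% × (4,980.00 Cr − 3,800.00 Cr) = 314.77 Cr + 23.31% × 1,180.00 Cr = 589.83 Cr
Training Fund Levy: 1.7% × 5,480.00 Cr = 93.16 Cr
Medical Insurance Levy: 8% × 5,480.00 Cr = 438.40 Cr
Total: 589.83 Cr + 93.16 Cr + 438.40 Cr = 1,121.39 Cr

1,121.39 Cr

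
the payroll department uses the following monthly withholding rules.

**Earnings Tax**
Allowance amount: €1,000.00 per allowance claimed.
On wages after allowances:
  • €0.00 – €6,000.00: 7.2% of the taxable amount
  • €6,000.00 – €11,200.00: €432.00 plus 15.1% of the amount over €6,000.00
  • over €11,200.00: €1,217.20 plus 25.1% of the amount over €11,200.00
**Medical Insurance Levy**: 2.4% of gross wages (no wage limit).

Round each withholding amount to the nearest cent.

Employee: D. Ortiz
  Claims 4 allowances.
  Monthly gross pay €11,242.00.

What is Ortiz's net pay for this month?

Earnings Tax: taxable = €11,242.00 − 4×€1,000.00 = €7,242.00
  €432.00 + 15.1% × (€7,242.00 − €6,000.00) = €432.00 + 15.1% × €1,242.00 = €619.54
Medical Insurance Levy: 2.4% × €11,242.00 = €269.81
Total withheld: €619.54 + €269.81 = €889.35
Net pay: €11,242.00 − €889.35 = €10,352.65

€10,352.65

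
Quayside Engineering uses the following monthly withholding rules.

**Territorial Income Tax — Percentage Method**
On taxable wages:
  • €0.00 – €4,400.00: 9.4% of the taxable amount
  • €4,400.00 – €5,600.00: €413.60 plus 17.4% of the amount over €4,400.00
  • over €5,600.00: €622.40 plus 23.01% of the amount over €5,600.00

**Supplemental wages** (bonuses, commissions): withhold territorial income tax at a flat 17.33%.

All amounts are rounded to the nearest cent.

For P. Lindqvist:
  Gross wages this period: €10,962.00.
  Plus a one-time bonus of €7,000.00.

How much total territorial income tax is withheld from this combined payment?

Territorial Income Tax: taxable = €10,962.00
  €622.40 + 23.01% × (€10,962.00 − €5,600.00) = €622.40 + 23.01% × €5,362.00 = €1,856.20
Supplemental (17.33% flat on bonus): 17.33% × €7,000.00 = €1,213.10
Total territorial income tax: €1,856.20 + €1,213.10 = €3,069.30

€3,069.30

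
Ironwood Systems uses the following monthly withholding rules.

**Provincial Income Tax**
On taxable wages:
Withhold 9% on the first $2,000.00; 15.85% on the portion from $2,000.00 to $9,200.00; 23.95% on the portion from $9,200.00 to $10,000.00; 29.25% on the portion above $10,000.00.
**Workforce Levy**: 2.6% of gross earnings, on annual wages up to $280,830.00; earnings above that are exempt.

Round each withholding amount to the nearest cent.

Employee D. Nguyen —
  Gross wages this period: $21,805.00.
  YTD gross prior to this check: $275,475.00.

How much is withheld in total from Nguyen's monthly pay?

$5,104.99

Provincial Income Tax: taxable = $21,805.00
  $1,512.80 + 29.25% × ($21,805.00 − $10,000.00) = $1,512.80 + 29.25% × $11,805.00 = $4,965.76
Workforce Levy: cap $280,830.00 − YTD $275,475.00 = $5,355.00 subject; 2.6% × $5,355.00 = $139.23
Total: $4,965.76 + $139.23 = $5,104.99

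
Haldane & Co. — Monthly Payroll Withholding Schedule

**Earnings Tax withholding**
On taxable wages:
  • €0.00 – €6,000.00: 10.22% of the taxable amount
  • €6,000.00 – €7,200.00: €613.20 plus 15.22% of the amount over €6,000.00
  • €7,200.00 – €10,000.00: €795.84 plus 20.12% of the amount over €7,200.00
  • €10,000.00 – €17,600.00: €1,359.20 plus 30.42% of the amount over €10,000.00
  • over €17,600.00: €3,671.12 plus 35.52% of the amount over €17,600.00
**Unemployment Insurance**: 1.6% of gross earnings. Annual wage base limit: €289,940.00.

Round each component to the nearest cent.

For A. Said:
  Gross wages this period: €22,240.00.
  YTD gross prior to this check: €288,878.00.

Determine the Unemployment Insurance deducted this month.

€16.99

Unemployment Insurance: cap €289,940.00 − YTD €288,878.00 = €1,062.00 subject; 1.6% × €1,062.00 = €16.99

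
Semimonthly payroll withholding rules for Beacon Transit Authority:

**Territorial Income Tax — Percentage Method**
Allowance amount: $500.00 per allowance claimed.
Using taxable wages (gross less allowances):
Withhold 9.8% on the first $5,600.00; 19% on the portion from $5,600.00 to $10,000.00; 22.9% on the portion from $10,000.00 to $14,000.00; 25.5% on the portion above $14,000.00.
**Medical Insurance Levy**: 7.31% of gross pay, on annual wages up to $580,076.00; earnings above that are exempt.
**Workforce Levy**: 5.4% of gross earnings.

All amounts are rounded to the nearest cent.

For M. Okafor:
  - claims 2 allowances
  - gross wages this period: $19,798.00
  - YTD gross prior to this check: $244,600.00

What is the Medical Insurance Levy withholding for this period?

Medical Insurance Levy: 7.31% × $19,798.00 = $1,447.23

$1,447.23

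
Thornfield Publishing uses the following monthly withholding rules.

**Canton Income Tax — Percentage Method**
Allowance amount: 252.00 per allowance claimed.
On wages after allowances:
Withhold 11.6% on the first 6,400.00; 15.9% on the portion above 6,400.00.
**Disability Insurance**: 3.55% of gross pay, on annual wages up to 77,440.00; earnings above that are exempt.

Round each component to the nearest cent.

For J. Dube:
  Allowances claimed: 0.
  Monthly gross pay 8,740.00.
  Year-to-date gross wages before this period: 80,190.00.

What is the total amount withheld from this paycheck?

Canton Income Tax: taxable = 8,740.00
  742.40 + 15.9% × (8,740.00 − 6,400.00) = 742.40 + 15.9% × 2,340.00 = 1,114.46
Disability Insurance: YTD 80,190.00 ≥ cap 77,440.00 → 0.00
Total: 1,114.46 + 0.00 = 1,114.46

1,114.46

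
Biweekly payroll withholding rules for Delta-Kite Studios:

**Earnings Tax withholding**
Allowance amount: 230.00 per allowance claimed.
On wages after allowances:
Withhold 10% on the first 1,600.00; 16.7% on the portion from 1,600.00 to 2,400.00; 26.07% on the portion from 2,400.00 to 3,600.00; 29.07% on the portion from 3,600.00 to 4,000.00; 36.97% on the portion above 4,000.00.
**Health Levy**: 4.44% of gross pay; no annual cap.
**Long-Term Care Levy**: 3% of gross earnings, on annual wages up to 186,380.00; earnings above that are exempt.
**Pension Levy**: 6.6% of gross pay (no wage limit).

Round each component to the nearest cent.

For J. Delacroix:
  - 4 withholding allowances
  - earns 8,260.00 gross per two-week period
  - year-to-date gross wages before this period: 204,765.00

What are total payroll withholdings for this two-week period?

2,869.42

Earnings Tax: taxable = 8,260.00 − 4×230.00 = 7,340.00
  722.72 + 36.97% × (7,340.00 − 4,000.00) = 722.72 + 36.97% × 3,340.00 = 1,957.52
Health Levy: 4.44% × 8,260.00 = 366.74
Long-Term Care Levy: YTD 204,765.00 ≥ cap 186,380.00 → 0.00
Pension Levy: 6.6% × 8,260.00 = 545.16
Total: 1,957.52 + 366.74 + 0.00 + 545.16 = 2,869.42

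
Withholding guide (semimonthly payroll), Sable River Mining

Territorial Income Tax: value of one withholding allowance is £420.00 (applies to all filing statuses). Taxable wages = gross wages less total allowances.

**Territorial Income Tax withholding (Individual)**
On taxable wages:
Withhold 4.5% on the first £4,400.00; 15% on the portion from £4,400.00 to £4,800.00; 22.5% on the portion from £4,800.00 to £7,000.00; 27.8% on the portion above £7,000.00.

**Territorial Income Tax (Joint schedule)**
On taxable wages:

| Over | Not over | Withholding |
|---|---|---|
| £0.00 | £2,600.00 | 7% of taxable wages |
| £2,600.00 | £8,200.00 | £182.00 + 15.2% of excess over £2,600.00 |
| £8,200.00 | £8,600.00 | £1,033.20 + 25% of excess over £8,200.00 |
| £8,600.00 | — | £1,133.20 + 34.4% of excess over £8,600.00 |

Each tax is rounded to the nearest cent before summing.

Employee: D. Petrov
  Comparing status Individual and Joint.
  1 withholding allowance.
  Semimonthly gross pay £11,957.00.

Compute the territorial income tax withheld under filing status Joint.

Territorial Income Tax (Joint): taxable = £11,957.00 − 1×£420.00 = £11,537.00
  £1,133.20 + 34.4% × (£11,537.00 − £8,600.00) = £1,133.20 + 34.4% × £2,937.00 = £2,143.53

£2,143.53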